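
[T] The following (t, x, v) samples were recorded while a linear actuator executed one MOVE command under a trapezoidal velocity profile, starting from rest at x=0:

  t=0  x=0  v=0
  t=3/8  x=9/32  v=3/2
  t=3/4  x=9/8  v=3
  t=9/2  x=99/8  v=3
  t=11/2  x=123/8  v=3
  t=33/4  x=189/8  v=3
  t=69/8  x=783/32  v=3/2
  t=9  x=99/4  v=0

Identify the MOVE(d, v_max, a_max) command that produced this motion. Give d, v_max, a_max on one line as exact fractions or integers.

final state: t=9, x=99/4, v=0 → d = 99/4
a_max = (3/2−0)/(3/8−0) = 4
max v = 3 over t∈[3/4,33/4] → v_max = 3
check: 3·(3/4+15/2) = 99/4 ✓

d=99/4 v_max=3 a_max=4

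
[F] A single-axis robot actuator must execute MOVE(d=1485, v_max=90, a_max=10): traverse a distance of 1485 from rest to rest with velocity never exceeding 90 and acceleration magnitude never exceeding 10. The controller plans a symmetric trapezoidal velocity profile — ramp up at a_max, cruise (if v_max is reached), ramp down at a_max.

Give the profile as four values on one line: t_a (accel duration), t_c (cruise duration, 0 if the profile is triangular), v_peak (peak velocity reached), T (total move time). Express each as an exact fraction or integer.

vₘ²/aₘ = 90²/10 = 810
1485 ≥ 810 → trapezoidal
t_a = 90/10 = 9; v_peak = 90
d_cruise = 1485 − 810 = 675; t_c = 675/90 = 15/2
T = 2·9 + 15/2 = 51/2

t_a=9 t_c=15/2 v_peak=90 T=51/2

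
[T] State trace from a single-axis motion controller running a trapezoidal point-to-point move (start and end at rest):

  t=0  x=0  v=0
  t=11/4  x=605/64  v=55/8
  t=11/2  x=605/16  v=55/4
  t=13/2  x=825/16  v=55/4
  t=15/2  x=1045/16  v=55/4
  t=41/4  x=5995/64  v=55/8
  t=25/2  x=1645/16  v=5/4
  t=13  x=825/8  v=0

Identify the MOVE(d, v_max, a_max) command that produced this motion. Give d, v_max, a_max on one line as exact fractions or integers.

final state: t=13, x=825/8, v=0 → d = 825/8
a_max = (55/8−0)/(11/4−0) = 5/2
max v = 55/4 over t∈[11/2,15/2] → v_max = 55/4
check: 55/4·(11/2+2) = 825/8 ✓

d=825/8 v_max=55/4 a_max=5/2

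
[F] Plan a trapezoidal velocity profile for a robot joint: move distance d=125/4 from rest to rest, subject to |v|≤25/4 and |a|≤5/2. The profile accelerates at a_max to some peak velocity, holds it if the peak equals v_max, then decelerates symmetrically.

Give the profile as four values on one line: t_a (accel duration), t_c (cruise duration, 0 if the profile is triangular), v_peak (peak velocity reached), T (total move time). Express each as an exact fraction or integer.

t_a=5/2 t_c=5/2 v_peak=25/4 T=15/2

v_max²/a_max = (25/4)²/(5/2) = 125/8
125/4 ≥ 125/8 ⇒ cruise phase
t_a = (25/4)/(5/2) = 5/2; v_peak = 25/4
d_cruise = 125/4 − 125/8 = 125/8; t_c = (125/8)/(25/4) = 5/2
T = 2·5/2 + 5/2 = 15/2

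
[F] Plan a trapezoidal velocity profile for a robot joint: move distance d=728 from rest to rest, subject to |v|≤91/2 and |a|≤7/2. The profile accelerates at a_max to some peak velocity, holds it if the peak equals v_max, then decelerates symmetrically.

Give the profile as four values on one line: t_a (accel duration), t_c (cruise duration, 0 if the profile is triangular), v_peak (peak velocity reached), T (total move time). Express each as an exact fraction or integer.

(v_max)²/a_max = (91/2)²/(7/2) = 1183/2
728 ≥ 1183/2 ⇒ cruise phase
t_a = (91/2)/(7/2) = 13; v_peak = 91/2
d_cruise = 728 − 1183/2 = 273/2; t_c = (273/2)/(91/2) = 3
T = 2·13 + 3 = 29

t_a=13 t_c=3 v_peak=91/2 T=29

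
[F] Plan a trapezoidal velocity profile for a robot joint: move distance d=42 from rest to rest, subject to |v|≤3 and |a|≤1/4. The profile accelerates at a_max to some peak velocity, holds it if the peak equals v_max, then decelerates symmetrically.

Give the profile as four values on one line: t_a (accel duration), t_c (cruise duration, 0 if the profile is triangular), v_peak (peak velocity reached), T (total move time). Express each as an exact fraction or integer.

t_a=12 t_c=2 v_peak=3 T=26

v_max²/a_max = 3²/(1/4) = 36
42 ≥ 36 so v_max reached
t_a = 3/(1/4) = 12; v_peak = 3
d_cruise = 42 − 36 = 6; t_c = 6/3 = 2
T = 2·12 + 2 = 26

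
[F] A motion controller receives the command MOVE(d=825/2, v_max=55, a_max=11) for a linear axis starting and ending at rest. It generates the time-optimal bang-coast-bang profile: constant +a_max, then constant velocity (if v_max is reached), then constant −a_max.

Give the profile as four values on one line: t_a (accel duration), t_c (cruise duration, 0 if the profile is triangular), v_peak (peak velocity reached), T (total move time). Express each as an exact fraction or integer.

vₘ²/aₘ = 55²/11 = 275
825/2 ≥ 275 so v_max reached
t_a = 55/11 = 5; v_peak = 55
d_cruise = 825/2 − 275 = 275/2; t_c = (275/2)/55 = 5/2
T = 2·5 + 5/2 = 25/2

t_a=5 t_c=5/2 v_peak=55 T=25/2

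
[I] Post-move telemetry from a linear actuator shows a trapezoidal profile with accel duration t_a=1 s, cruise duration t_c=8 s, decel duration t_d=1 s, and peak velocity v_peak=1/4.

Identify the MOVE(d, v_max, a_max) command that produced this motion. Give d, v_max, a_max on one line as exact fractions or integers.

d=9/4 v_max=1/4 a_max=1/4

a_max = (1/4)/1 = 1/4
d_a = ½·1/4·1 = 1/8; d_c = 1/4·8 = 2
d = 2·1/8 + 2 = 9/4
t_c = 8 > 0 so v_max = 1/4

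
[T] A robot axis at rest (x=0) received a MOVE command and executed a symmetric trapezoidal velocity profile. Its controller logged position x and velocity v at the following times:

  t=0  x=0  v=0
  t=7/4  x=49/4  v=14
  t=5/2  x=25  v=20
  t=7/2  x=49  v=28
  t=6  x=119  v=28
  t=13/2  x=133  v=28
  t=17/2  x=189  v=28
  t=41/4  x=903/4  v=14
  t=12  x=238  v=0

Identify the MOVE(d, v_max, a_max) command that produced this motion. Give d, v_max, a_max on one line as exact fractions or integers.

final state: t=12, x=238, v=0 → d = 238
a_max = (14−0)/(7/4−0) = 8
max v = 28 over t∈[7/2,17/2] → v_max = 28
check: 28·(7/2+5) = 238 ✓

d=238 v_max=28 a_max=8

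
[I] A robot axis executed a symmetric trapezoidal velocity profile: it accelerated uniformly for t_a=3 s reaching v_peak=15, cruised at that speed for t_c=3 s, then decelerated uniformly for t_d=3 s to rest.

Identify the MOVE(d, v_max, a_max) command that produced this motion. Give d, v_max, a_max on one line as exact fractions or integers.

d=90 v_max=15 a_max=5

a_max = 15/3 = 5
d_a = ½·15·3 = 45/2; d_c = 15·3 = 45
d = 2·45/2 + 45 = 90
t_c = 3 > 0 ⇒ limit active, v_max = 15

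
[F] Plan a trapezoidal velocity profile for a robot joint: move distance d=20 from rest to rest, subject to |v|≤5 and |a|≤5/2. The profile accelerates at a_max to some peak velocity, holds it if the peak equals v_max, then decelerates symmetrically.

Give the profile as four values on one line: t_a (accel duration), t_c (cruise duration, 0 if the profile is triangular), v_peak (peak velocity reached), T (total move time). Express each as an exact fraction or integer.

t_a=2 t_c=2 v_peak=5 T=6

(v_max)²/a_max = 5²/(5/2) = 10
20 ≥ 10 → trapezoidal
t_a = 5/(5/2) = 2; v_peak = 5
d_cruise = 20 − 10 = 10; t_c = 10/5 = 2
T = 2·2 + 2 = 6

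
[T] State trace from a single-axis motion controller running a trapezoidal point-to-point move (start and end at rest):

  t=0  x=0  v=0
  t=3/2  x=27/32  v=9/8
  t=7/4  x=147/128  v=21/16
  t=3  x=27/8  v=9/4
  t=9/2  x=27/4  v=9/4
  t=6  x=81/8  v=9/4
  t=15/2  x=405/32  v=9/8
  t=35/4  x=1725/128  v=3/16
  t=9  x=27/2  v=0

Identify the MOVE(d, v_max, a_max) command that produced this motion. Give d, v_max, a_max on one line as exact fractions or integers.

final state: t=9, x=27/2, v=0 → d = 27/2
a_max = (9/8−0)/(3/2−0) = 3/4
max v = 9/4 over t∈[3,6] → v_max = 9/4
check: 9/4·(3+3) = 27/2 ✓

d=27/2 v_max=9/4 a_max=3/4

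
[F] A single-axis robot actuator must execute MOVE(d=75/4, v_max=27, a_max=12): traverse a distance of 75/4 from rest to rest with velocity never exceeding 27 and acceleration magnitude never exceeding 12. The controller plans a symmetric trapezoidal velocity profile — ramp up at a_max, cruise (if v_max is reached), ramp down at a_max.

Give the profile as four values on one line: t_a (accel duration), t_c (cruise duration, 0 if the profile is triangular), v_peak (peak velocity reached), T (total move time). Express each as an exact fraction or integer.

vₘ²/aₘ = 27²/12 = 243/4
75/4 < 243/4 ⇒ no cruise
v_peak = √(75/4·12) = √225 = 15
t_a = 15/12 = 5/4; t_c = 0
T = 2·5/4 = 5/2

t_a=5/4 t_c=0 v_peak=15 T=5/2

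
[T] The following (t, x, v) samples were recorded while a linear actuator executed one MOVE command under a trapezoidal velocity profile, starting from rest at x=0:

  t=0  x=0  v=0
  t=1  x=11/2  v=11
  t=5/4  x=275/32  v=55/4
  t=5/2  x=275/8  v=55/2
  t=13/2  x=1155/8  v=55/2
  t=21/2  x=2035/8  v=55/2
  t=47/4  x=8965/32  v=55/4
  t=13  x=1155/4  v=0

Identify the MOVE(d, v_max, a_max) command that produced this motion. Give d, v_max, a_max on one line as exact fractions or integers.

final state: t=13, x=1155/4, v=0 → d = 1155/4
a_max = (11−0)/(1−0) = 11
max v = 55/2 over t∈[5/2,21/2] → v_max = 55/2
check: 55/2·(5/2+8) = 1155/4 ✓

d=1155/4 v_max=55/2 a_max=11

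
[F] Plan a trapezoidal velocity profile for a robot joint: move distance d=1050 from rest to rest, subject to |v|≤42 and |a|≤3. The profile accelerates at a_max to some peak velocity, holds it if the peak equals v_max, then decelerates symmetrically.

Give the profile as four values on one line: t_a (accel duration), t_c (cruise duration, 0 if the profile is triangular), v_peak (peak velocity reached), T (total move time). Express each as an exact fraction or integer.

t_a=14 t_c=11 v_peak=42 T=39

(v_max)²/a_max = 42²/3 = 588
1050 ≥ 588 → trapezoidal
t_a = 42/3 = 14; v_peak = 42
d_cruise = 1050 − 588 = 462; t_c = 462/42 = 11
T = 2·14 + 11 = 39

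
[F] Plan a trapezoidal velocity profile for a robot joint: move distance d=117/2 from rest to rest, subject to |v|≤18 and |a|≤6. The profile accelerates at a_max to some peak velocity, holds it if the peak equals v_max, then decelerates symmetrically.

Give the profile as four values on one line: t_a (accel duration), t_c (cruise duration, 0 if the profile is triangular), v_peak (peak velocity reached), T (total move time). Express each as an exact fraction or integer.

(v_max)²/a_max = 18²/6 = 54
117/2 ≥ 54 so v_max reached
t_a = 18/6 = 3; v_peak = 18
d_cruise = 117/2 − 54 = 9/2; t_c = (9/2)/18 = 1/4
T = 2·3 + 1/4 = 25/4

t_a=3 t_c=1/4 v_peak=18 T=25/4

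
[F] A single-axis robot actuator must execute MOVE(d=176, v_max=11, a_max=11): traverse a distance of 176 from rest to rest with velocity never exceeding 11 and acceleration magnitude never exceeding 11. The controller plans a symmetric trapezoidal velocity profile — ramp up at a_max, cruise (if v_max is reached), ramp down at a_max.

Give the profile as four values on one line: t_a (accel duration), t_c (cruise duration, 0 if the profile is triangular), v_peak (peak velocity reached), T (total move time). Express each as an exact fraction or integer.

t_a=1 t_c=15 v_peak=11 T=17

v_max²/a_max = 11²/11 = 11
176 ≥ 11 → trapezoidal
t_a = 11/11 = 1; v_peak = 11
d_cruise = 176 − 11 = 165; t_c = 165/11 = 15
T = 2·1 + 15 = 17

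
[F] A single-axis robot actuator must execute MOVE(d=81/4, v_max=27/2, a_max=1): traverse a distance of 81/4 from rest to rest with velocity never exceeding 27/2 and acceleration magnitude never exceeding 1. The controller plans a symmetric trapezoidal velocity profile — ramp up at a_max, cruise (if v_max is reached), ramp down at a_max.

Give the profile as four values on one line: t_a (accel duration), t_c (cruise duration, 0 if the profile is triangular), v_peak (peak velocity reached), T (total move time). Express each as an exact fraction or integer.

t_a=9/2 t_c=0 v_peak=9/2 T=9

vₘ²/aₘ = (27/2)²/1 = 729/4
81/4 < 729/4 so t_c = 0
v_peak = √(81/4·1) = √(81/4) = 9/2
t_a = (9/2)/1 = 9/2; t_c = 0
T = 2·9/2 = 9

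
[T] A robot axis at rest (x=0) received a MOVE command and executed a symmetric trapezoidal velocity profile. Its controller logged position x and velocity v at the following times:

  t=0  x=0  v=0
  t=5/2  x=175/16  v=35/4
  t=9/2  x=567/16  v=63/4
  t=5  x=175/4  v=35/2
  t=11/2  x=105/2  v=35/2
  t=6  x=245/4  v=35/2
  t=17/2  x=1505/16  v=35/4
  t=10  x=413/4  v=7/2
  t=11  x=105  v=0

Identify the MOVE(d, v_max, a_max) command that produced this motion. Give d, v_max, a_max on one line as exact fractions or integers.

final state: t=11, x=105, v=0 → d = 105
a_max = (35/4−0)/(5/2−0) = 7/2
max v = 35/2 over t∈[5,6] → v_max = 35/2
check: 35/2·(5+1) = 105 ✓

d=105 v_max=35/2 a_max=7/2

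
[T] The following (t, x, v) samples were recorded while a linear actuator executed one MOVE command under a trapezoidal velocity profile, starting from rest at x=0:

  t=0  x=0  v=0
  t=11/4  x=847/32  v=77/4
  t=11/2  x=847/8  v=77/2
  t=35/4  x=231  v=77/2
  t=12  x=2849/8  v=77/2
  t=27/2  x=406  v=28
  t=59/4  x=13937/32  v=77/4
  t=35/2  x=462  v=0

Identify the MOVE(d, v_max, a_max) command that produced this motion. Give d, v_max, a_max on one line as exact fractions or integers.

d=462 v_max=77/2 a_max=7

final state: t=35/2, x=462, v=0 → d = 462
a_max = (77/4−0)/(11/4−0) = 7
max v = 77/2 over t∈[11/2,12] → v_max = 77/2
check: 77/2·(11/2+13/2) = 462 ✓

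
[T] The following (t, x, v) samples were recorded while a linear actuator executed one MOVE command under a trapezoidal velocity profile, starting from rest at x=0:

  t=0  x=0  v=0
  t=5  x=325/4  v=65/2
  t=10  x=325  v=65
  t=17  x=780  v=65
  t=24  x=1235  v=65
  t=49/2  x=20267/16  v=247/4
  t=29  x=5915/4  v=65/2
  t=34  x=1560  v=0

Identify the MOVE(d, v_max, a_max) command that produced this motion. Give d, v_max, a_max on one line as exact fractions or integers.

final state: t=34, x=1560, v=0 → d = 1560
a_max = (65/2−0)/(5−0) = 13/2
max v = 65 over t∈[10,24] → v_max = 65
check: 65·(10+14) = 1560 ✓

d=1560 v_max=65 a_max=13/2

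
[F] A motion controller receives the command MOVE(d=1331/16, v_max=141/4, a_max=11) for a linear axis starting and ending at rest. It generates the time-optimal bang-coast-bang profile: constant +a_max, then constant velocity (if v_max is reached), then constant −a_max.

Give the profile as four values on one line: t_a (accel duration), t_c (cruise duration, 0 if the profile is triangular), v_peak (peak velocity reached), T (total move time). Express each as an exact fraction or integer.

vₘ²/aₘ = (141/4)²/11 = 19881/176
1331/16 < 19881/176 → triangular
v_peak = √(1331/16·11) = √(14641/16) = 121/4
t_a = (121/4)/11 = 11/4; t_c = 0
T = 2·11/4 = 11/2

t_a=11/4 t_c=0 v_peak=121/4 T=11/2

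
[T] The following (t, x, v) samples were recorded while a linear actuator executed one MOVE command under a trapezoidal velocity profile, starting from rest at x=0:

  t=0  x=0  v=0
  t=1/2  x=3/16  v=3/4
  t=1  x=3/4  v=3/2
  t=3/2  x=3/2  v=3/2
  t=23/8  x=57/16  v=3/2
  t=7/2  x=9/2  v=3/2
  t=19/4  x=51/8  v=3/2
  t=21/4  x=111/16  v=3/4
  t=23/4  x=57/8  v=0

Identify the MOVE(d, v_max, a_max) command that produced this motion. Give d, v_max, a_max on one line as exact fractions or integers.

final state: t=23/4, x=57/8, v=0 → d = 57/8
a_max = (3/4−0)/(1/2−0) = 3/2
max v = 3/2 over t∈[1,19/4] → v_max = 3/2
check: 3/2·(1+15/4) = 57/8 ✓

d=57/8 v_max=3/2 a_max=3/2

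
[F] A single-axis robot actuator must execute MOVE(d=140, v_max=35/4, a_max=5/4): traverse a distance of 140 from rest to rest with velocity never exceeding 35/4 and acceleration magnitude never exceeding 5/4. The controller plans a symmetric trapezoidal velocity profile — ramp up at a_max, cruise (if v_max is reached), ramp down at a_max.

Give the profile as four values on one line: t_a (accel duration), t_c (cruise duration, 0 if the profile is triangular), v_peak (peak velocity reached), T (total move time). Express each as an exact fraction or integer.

t_a=7 t_c=9 v_peak=35/4 T=23

v_max²/a_max = (35/4)²/(5/4) = 245/4
140 ≥ 245/4 so v_max reached
t_a = (35/4)/(5/4) = 7; v_peak = 35/4
d_cruise = 140 − 245/4 = 315/4; t_c = (315/4)/(35/4) = 9
T = 2·7 + 9 = 23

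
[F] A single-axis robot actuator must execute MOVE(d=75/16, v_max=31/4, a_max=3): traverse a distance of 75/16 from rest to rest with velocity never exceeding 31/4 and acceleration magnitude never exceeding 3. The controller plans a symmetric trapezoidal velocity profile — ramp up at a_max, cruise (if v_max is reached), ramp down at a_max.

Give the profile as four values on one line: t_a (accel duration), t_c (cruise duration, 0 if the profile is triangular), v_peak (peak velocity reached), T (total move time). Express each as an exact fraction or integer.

t_a=5/4 t_c=0 v_peak=15/4 T=5/2

vₘ²/aₘ = (31/4)²/3 = 961/48
75/16 < 961/48 ⇒ no cruise
v_peak = √(75/16·3) = √(225/16) = 15/4
t_a = (15/4)/3 = 5/4; t_c = 0
T = 2·5/4 = 5/2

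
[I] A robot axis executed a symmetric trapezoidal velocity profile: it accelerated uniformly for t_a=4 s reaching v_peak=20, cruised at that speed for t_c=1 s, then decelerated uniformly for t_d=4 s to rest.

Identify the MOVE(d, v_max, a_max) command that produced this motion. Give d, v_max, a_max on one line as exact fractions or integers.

a_max = 20/4 = 5
d_a = ½·20·4 = 40; d_c = 20·1 = 20
d = 2·40 + 20 = 100
t_c = 1 > 0 so v_max = 20

d=100 v_max=20 a_max=5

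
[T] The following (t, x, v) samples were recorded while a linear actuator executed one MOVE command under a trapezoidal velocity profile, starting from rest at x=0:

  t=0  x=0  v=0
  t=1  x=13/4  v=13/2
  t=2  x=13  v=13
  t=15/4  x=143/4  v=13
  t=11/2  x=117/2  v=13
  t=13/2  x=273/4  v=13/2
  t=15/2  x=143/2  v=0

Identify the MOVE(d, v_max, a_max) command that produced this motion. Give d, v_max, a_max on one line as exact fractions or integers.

d=143/2 v_max=13 a_max=13/2

final state: t=15/2, x=143/2, v=0 → d = 143/2
a_max = (13/2−0)/(1−0) = 13/2
max v = 13 over t∈[2,11/2] → v_max = 13
check: 13·(2+7/2) = 143/2 ✓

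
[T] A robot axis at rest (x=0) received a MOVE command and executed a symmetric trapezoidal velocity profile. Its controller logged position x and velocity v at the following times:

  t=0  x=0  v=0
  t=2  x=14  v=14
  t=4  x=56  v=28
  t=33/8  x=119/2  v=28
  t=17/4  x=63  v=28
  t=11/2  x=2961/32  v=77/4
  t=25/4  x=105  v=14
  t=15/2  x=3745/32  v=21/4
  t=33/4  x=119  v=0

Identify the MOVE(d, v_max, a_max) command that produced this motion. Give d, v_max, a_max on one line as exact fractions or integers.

final state: t=33/4, x=119, v=0 → d = 119
a_max = (14−0)/(2−0) = 7
max v = 28 over t∈[4,17/4] → v_max = 28
check: 28·(4+1/4) = 119 ✓

d=119 v_max=28 a_max=7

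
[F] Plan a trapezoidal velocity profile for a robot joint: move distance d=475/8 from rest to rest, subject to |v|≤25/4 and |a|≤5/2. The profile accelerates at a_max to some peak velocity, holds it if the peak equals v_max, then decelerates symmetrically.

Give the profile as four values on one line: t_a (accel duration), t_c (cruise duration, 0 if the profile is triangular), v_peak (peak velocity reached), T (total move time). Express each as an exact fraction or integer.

t_a=5/2 t_c=7 v_peak=25/4 T=12

vₘ²/aₘ = (25/4)²/(5/2) = 125/8
475/8 ≥ 125/8 ⇒ cruise phase
t_a = (25/4)/(5/2) = 5/2; v_peak = 25/4
d_cruise = 475/8 − 125/8 = 175/4; t_c = (175/4)/(25/4) = 7
T = 2·5/2 + 7 = 12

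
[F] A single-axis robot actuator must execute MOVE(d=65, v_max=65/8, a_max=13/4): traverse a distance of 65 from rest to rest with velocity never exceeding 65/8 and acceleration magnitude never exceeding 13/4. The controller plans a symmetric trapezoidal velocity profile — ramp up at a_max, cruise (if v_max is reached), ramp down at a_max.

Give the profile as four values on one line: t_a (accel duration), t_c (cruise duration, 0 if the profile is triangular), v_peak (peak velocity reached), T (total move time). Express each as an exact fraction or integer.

t_a=5/2 t_c=11/2 v_peak=65/8 T=21/2

v_max²/a_max = (65/8)²/(13/4) = 325/16
65 ≥ 325/16 so v_max reached
t_a = (65/8)/(13/4) = 5/2; v_peak = 65/8
d_cruise = 65 − 325/16 = 715/16; t_c = (715/16)/(65/8) = 11/2
T = 2·5/2 + 11/2 = 21/2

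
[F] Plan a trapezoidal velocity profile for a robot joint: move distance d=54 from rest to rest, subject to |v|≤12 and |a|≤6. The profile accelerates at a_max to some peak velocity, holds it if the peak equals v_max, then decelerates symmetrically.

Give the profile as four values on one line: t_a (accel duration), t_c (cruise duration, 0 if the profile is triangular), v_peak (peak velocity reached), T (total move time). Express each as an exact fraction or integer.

(v_max)²/a_max = 12²/6 = 24
54 ≥ 24 so v_max reached
t_a = 12/6 = 2; v_peak = 12
d_cruise = 54 − 24 = 30; t_c = 30/12 = 5/2
T = 2·2 + 5/2 = 13/2

t_a=2 t_c=5/2 v_peak=12 T=13/2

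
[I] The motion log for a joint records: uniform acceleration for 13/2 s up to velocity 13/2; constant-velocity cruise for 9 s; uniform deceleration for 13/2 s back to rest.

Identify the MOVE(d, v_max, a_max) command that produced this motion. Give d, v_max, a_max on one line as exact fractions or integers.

a_max = (13/2)/(13/2) = 1
d_a = ½·13/2·13/2 = 169/8; d_c = 13/2·9 = 117/2
d = 2·169/8 + 117/2 = 403/4
t_c = 9 > 0 so v_max = 13/2

d=403/4 v_max=13/2 a_max=1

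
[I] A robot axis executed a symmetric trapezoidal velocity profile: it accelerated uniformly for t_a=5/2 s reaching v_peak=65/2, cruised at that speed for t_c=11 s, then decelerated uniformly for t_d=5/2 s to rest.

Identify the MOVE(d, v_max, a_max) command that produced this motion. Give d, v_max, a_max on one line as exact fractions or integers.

d=1755/4 v_max=65/2 a_max=13

a_max = (65/2)/(5/2) = 13
d_a = ½·65/2·5/2 = 325/8; d_c = 65/2·11 = 715/2
d = 2·325/8 + 715/2 = 1755/4
t_c = 11 > 0 → v_max = v_peak = 65/2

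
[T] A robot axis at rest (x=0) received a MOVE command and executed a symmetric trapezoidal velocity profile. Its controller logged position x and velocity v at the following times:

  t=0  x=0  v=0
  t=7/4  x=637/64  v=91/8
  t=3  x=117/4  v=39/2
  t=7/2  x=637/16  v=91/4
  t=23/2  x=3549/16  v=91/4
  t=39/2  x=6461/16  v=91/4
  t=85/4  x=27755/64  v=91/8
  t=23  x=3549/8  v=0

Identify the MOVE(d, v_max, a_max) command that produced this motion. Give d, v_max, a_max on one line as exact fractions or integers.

d=3549/8 v_max=91/4 a_max=13/2

final state: t=23, x=3549/8, v=0 → d = 3549/8
a_max = (91/8−0)/(7/4−0) = 13/2
max v = 91/4 over t∈[7/2,39/2] → v_max = 91/4
check: 91/4·(7/2+16) = 3549/8 ✓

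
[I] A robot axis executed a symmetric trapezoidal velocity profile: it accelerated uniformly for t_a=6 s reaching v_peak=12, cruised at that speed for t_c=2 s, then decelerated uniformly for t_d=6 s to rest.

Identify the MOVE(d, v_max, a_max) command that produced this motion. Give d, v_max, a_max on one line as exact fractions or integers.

a_max = 12/6 = 2
d_a = ½·12·6 = 36; d_c = 12·2 = 24
d = 2·36 + 24 = 96
t_c = 2 > 0 → v_max = v_peak = 12

d=96 v_max=12 a_max=2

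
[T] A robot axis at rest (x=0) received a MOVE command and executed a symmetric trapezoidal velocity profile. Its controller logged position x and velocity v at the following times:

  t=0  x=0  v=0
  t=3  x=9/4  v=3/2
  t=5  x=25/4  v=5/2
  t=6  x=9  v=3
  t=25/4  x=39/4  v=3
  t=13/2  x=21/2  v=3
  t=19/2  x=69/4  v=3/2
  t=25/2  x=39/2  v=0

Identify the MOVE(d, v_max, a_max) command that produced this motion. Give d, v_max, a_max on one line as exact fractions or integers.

final state: t=25/2, x=39/2, v=0 → d = 39/2
a_max = (3/2−0)/(3−0) = 1/2
max v = 3 over t∈[6,13/2] → v_max = 3
check: 3·(6+1/2) = 39/2 ✓

d=39/2 v_max=3 a_max=1/2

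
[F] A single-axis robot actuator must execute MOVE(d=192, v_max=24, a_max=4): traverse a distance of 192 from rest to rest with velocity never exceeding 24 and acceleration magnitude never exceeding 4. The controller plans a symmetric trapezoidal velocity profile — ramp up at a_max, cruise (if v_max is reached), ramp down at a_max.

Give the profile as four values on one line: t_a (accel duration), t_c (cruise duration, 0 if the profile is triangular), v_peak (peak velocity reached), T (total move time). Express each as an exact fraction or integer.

v_max²/a_max = 24²/4 = 144
192 ≥ 144 ⇒ cruise phase
t_a = 24/4 = 6; v_peak = 24
d_cruise = 192 − 144 = 48; t_c = 48/24 = 2
T = 2·6 + 2 = 14

t_a=6 t_c=2 v_peak=24 T=14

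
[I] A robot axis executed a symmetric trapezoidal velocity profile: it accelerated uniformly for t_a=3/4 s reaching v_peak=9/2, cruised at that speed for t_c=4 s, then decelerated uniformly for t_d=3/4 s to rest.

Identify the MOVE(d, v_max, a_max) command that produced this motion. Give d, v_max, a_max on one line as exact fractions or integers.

a_max = (9/2)/(3/4) = 6
d_a = ½·9/2·3/4 = 27/16; d_c = 9/2·4 = 18
d = 2·27/16 + 18 = 171/8
t_c = 4 > 0 so v_max = 9/2

d=171/8 v_max=9/2 a_max=6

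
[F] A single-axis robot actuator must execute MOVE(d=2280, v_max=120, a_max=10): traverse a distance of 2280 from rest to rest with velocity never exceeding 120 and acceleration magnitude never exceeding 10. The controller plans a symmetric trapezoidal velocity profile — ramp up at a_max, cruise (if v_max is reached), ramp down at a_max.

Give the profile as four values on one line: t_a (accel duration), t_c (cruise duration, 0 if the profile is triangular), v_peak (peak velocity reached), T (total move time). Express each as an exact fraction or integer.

(v_max)²/a_max = 120²/10 = 1440
2280 ≥ 1440 → trapezoidal
t_a = 120/10 = 12; v_peak = 120
d_cruise = 2280 − 1440 = 840; t_c = 840/120 = 7
T = 2·12 + 7 = 31

t_a=12 t_c=7 v_peak=120 T=31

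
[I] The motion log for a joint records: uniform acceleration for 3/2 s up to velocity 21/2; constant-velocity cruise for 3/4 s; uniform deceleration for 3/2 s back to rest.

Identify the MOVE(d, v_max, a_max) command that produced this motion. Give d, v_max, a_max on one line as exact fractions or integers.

a_max = (21/2)/(3/2) = 7
d_a = ½·21/2·3/2 = 63/8; d_c = 21/2·3/4 = 63/8
d = 2·63/8 + 63/8 = 189/8
t_c = 3/4 > 0 → v_max = v_peak = 21/2

d=189/8 v_max=21/2 a_max=7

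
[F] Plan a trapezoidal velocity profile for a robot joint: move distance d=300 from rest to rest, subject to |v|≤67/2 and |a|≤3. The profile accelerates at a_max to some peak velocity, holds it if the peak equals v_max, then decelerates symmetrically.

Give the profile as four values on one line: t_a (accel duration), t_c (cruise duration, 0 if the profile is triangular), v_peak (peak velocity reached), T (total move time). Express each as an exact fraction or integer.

v_max²/a_max = (67/2)²/3 = 4489/12
300 < 4489/12 ⇒ no cruise
v_peak = √(300·3) = √900 = 30
t_a = 30/3 = 10; t_c = 0
T = 2·10 = 20

t_a=10 t_c=0 v_peak=30 T=20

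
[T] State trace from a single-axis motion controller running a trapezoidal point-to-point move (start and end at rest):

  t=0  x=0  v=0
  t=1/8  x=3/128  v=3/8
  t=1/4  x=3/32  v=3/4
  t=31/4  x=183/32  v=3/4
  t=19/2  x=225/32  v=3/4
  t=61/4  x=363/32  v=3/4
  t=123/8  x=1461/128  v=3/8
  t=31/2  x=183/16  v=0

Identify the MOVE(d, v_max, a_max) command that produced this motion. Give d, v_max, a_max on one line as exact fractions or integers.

d=183/16 v_max=3/4 a_max=3

final state: t=31/2, x=183/16, v=0 → d = 183/16
a_max = (3/8−0)/(1/8−0) = 3
max v = 3/4 over t∈[1/4,61/4] → v_max = 3/4
check: 3/4·(1/4+15) = 183/16 ✓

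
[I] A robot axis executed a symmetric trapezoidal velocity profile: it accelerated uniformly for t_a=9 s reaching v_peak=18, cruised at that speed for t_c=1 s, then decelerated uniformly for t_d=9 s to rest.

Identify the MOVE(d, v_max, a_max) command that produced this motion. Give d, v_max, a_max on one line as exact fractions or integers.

a_max = 18/9 = 2
d_a = ½·18·9 = 81; d_c = 18·1 = 18
d = 2·81 + 18 = 180
t_c = 1 > 0 → v_max = v_peak = 18

d=180 v_max=18 a_max=2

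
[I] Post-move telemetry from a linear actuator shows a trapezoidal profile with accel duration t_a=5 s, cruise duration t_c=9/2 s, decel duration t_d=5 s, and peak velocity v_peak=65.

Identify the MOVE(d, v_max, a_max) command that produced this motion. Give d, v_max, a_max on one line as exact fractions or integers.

d=1235/2 v_max=65 a_max=13

a_max = 65/5 = 13
d_a = ½·65·5 = 325/2; d_c = 65·9/2 = 585/2
d = 2·325/2 + 585/2 = 1235/2
t_c = 9/2 > 0 ⇒ limit active, v_max = 65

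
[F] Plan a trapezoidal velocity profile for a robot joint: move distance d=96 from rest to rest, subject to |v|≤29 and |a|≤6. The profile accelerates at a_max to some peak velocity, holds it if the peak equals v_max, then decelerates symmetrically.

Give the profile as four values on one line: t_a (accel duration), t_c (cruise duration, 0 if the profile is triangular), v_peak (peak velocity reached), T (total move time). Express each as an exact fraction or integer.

(v_max)²/a_max = 29²/6 = 841/6
96 < 841/6 → triangular
v_peak = √(96·6) = √576 = 24
t_a = 24/6 = 4; t_c = 0
T = 2·4 = 8

t_a=4 t_c=0 v_peak=24 T=8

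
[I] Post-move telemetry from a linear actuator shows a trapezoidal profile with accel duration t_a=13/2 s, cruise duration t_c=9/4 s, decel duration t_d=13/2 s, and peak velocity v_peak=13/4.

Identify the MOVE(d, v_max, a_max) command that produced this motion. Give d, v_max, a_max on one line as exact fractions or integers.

a_max = (13/4)/(13/2) = 1/2
d_a = ½·13/4·13/2 = 169/16; d_c = 13/4·9/4 = 117/16
d = 2·169/16 + 117/16 = 455/16
t_c = 9/4 > 0 ⇒ limit active, v_max = 13/4

d=455/16 v_max=13/4 a_max=1/2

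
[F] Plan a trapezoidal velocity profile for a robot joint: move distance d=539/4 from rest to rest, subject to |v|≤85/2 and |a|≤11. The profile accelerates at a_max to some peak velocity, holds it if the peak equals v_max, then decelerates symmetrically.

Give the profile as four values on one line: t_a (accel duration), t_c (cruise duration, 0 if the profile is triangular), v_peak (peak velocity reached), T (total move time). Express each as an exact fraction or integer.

t_a=7/2 t_c=0 v_peak=77/2 T=7

vₘ²/aₘ = (85/2)²/11 = 7225/44
539/4 < 7225/44 ⇒ no cruise
v_peak = √(539/4·11) = √(5929/4) = 77/2
t_a = (77/2)/11 = 7/2; t_c = 0
T = 2·7/2 = 7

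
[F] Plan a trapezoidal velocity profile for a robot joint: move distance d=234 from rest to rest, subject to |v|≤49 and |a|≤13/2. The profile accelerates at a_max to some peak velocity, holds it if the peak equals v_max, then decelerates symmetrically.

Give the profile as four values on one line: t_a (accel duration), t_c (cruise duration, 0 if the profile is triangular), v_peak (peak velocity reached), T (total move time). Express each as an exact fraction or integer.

(v_max)²/a_max = 49²/(13/2) = 4802/13
234 < 4802/13 so t_c = 0
v_peak = √(234·13/2) = √1521 = 39
t_a = 39/(13/2) = 6; t_c = 0
T = 2·6 = 12

t_a=6 t_c=0 v_peak=39 T=12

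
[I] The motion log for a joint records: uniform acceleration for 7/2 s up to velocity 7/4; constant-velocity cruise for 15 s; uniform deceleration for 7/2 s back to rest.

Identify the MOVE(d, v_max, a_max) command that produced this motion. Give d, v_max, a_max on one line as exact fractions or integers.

d=259/8 v_max=7/4 a_max=1/2

a_max = (7/4)/(7/2) = 1/2
d_a = ½·7/4·7/2 = 49/16; d_c = 7/4·15 = 105/4
d = 2·49/16 + 105/4 = 259/8
t_c = 15 > 0 ⇒ limit active, v_max = 7/4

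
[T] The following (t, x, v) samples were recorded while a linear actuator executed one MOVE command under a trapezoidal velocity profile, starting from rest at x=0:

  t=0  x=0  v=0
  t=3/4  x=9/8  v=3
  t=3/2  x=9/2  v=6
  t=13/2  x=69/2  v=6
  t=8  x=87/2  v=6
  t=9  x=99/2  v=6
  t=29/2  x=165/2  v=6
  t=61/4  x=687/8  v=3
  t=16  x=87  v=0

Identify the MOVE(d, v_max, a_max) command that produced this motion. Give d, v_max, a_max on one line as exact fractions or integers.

d=87 v_max=6 a_max=4

final state: t=16, x=87, v=0 → d = 87
a_max = (3−0)/(3/4−0) = 4
max v = 6 over t∈[3/2,29/2] → v_max = 6
check: 6·(3/2+13) = 87 ✓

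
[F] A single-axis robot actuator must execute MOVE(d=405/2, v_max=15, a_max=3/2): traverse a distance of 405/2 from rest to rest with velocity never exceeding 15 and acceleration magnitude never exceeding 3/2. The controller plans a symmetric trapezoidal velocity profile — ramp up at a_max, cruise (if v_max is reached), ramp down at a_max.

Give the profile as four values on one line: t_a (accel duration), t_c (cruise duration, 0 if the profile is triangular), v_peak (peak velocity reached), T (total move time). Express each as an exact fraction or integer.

t_a=10 t_c=7/2 v_peak=15 T=47/2

v_max²/a_max = 15²/(3/2) = 150
405/2 ≥ 150 → trapezoidal
t_a = 15/(3/2) = 10; v_peak = 15
d_cruise = 405/2 − 150 = 105/2; t_c = (105/2)/15 = 7/2
T = 2·10 + 7/2 = 47/2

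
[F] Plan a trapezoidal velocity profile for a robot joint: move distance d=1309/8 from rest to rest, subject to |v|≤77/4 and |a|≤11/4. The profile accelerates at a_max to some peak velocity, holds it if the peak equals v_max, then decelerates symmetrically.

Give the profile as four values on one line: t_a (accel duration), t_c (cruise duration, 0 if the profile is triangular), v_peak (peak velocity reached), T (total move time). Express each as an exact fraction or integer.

t_a=7 t_c=3/2 v_peak=77/4 T=31/2

v_max²/a_max = (77/4)²/(11/4) = 539/4
1309/8 ≥ 539/4 → trapezoidal
t_a = (77/4)/(11/4) = 7; v_peak = 77/4
d_cruise = 1309/8 − 539/4 = 231/8; t_c = (231/8)/(77/4) = 3/2
T = 2·7 + 3/2 = 31/2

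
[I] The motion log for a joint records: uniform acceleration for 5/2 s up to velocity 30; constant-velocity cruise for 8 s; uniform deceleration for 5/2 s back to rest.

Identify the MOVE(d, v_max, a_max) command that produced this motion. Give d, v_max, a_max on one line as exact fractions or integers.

a_max = 30/(5/2) = 12
d_a = ½·30·5/2 = 75/2; d_c = 30·8 = 240
d = 2·75/2 + 240 = 315
t_c = 8 > 0 so v_max = 30

d=315 v_max=30 a_max=12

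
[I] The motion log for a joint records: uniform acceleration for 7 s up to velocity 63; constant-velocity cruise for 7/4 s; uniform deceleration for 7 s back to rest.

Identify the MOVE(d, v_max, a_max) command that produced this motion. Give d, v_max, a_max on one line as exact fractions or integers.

d=2205/4 v_max=63 a_max=9

a_max = 63/7 = 9
d_a = ½·63·7 = 441/2; d_c = 63·7/4 = 441/4
d = 2·441/2 + 441/4 = 2205/4
t_c = 7/4 > 0 → v_max = v_peak = 63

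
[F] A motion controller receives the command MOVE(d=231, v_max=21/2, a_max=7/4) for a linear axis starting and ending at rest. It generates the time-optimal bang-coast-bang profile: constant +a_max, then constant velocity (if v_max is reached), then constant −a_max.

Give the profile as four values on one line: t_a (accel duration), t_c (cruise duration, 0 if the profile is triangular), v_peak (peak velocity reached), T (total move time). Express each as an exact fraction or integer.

t_a=6 t_c=16 v_peak=21/2 T=28

v_max²/a_max = (21/2)²/(7/4) = 63
231 ≥ 63 → trapezoidal
t_a = (21/2)/(7/4) = 6; v_peak = 21/2
d_cruise = 231 − 63 = 168; t_c = 168/(21/2) = 16
T = 2·6 + 16 = 28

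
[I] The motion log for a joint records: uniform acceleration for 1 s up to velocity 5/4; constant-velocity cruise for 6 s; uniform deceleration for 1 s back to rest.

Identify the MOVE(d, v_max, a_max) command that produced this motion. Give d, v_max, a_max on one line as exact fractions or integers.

d=35/4 v_max=5/4 a_max=5/4

a_max = (5/4)/1 = 5/4
d_a = ½·5/4·1 = 5/8; d_c = 5/4·6 = 15/2
d = 2·5/8 + 15/2 = 35/4
t_c = 6 > 0 → v_max = v_peak = 5/4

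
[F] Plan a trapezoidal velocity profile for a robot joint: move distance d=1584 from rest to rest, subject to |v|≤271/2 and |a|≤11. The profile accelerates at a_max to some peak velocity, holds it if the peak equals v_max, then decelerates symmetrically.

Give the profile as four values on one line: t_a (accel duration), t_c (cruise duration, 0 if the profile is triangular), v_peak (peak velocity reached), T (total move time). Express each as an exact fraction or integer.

vₘ²/aₘ = (271/2)²/11 = 73441/44
1584 < 73441/44 → triangular
v_peak = √(1584·11) = √17424 = 132
t_a = 132/11 = 12; t_c = 0
T = 2·12 = 24

t_a=12 t_c=0 v_peak=132 T=24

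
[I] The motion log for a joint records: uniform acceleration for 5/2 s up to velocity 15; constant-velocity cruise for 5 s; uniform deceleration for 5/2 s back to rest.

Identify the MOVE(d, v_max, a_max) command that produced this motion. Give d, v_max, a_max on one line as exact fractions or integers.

d=225/2 v_max=15 a_max=6

a_max = 15/(5/2) = 6
d_a = ½·15·5/2 = 75/4; d_c = 15·5 = 75
d = 2·75/4 + 75 = 225/2
t_c = 5 > 0 → v_max = v_peak = 15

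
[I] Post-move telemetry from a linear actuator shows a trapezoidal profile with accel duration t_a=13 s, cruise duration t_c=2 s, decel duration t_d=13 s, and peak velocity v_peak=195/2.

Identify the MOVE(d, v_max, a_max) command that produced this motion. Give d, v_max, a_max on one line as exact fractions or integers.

d=2925/2 v_max=195/2 a_max=15/2

a_max = (195/2)/13 = 15/2
d_a = ½·195/2·13 = 2535/4; d_c = 195/2·2 = 195
d = 2·2535/4 + 195 = 2925/2
t_c = 2 > 0 → v_max = v_peak = 195/2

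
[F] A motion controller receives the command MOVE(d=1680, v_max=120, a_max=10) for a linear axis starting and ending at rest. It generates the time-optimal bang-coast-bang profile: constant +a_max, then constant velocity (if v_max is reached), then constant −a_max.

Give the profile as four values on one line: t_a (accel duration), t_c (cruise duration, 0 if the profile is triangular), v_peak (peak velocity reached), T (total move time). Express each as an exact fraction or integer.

t_a=12 t_c=2 v_peak=120 T=26

v_max²/a_max = 120²/10 = 1440
1680 ≥ 1440 ⇒ cruise phase
t_a = 120/10 = 12; v_peak = 120
d_cruise = 1680 − 1440 = 240; t_c = 240/120 = 2
T = 2·12 + 2 = 26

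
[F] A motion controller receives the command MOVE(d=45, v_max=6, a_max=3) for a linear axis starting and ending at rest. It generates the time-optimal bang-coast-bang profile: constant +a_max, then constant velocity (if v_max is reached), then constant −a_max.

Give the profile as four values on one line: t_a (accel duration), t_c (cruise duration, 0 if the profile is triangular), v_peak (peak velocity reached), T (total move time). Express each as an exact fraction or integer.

t_a=2 t_c=11/2 v_peak=6 T=19/2

(v_max)²/a_max = 6²/3 = 12
45 ≥ 12 so v_max reached
t_a = 6/3 = 2; v_peak = 6
d_cruise = 45 − 12 = 33; t_c = 33/6 = 11/2
T = 2·2 + 11/2 = 19/2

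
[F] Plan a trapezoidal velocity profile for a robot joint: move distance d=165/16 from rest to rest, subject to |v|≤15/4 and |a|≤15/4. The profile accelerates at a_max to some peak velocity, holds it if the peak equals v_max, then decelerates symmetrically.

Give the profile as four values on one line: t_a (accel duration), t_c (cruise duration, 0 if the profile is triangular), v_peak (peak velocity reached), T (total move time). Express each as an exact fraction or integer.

vₘ²/aₘ = (15/4)²/(15/4) = 15/4
165/16 ≥ 15/4 ⇒ cruise phase
t_a = (15/4)/(15/4) = 1; v_peak = 15/4
d_cruise = 165/16 − 15/4 = 105/16; t_c = (105/16)/(15/4) = 7/4
T = 2·1 + 7/4 = 15/4

t_a=1 t_c=7/4 v_peak=15/4 T=15/4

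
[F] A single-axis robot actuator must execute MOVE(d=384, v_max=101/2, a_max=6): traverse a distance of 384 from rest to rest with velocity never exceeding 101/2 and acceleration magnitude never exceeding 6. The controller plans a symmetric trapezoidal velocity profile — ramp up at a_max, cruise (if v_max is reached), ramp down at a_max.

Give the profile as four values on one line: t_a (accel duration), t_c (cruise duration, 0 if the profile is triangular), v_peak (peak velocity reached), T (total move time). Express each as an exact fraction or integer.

vₘ²/aₘ = (101/2)²/6 = 10201/24
384 < 10201/24 so t_c = 0
v_peak = √(384·6) = √2304 = 48
t_a = 48/6 = 8; t_c = 0
T = 2·8 = 16

t_a=8 t_c=0 v_peak=48 T=16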